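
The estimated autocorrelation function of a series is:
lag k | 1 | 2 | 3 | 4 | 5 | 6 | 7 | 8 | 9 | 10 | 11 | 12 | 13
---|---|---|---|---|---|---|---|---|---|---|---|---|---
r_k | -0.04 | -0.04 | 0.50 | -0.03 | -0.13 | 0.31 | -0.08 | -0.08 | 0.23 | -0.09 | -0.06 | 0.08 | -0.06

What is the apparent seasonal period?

The largest autocorrelation is r_3 = 0.50, with weaker echoes at lags 6 (0.31) and 9 (0.23); the remaining lags stay at or below 0.08.
The dominant spike at lag 3 indicates a seasonal period of 3.

3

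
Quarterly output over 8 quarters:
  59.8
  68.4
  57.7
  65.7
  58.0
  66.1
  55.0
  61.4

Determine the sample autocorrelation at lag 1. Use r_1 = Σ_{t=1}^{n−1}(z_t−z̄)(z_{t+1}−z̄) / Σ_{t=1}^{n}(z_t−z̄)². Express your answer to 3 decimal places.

-0.720

Mean z̄ = (59.8 + 68.4 + 57.7 + 65.7 + 58.0 + 66.1 + 55.0 + 61.4)/8 = 61.5125
Σ(z_t−z̄)(z_{t+1}−z̄) = (-11.7948) + (-26.2586) + (-15.9648) + (-14.7086) + (-16.1136) + (-29.8761) + (0.7327) = -113.9839
Denominator Σ(z_t−z̄)² = 158.2488
r_1 = -113.9839 / 158.2488 = -0.720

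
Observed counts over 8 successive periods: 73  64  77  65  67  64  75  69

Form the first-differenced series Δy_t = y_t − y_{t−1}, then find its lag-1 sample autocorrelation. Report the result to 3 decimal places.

First differences Δy: -9, 13, -12, 2, -3, 11, -6
Mean of differences = -0.5714
Numerator Σ(Δy_t−Δȳ)(Δy_{t+1}−Δȳ) = -396.0408
Denominator Σ(Δy_t−Δȳ)² = 561.7143
r_1(Δy) = -396.0408 / 561.7143 = -0.705

-0.705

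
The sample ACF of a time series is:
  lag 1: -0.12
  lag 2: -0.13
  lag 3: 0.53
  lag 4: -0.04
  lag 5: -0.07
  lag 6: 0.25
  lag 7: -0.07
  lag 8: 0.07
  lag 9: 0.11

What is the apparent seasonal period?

3

The largest autocorrelation is r_3 = 0.53, with a weaker echo at lag 6 (0.25); the remaining lags stay at or below 0.11.
The dominant spike at lag 3 indicates a seasonal period of 3.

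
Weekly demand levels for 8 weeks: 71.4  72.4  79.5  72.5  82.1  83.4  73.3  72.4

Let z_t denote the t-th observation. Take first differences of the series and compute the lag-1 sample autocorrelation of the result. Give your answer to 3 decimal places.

-0.342

First differences Δz: 1.0, 7.1, -7.0, 9.6, 1.3, -10.1, -0.9
Mean of differences = 0.1429
Numerator Σ(Δz_t−Δz̄)(Δz_{t+1}−Δz̄) = -101.5090
Denominator Σ(Δz_t−Δz̄)² = 296.9371
r_1(Δz) = -101.5090 / 296.9371 = -0.342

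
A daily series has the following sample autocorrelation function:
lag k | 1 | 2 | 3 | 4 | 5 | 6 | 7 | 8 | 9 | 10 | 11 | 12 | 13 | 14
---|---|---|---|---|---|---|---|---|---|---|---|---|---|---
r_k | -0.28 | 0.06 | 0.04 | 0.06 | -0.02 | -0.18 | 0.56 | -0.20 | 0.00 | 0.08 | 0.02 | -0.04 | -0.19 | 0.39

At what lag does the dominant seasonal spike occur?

The largest autocorrelation is r_7 = 0.56, with a weaker echo at lag 14 (0.39); the remaining lags stay at or below 0.08.
The dominant spike at lag 7 indicates a seasonal period of 7.

7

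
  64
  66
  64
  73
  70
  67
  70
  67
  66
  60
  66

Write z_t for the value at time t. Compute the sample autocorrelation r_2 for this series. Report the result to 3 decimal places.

Mean z̄ = (64 + 66 + 64 + 73 + 70 + 67 + 70 + 67 + 66 + 60 + 66)/11 = 66.6364
Numerator Σ_{t=1}^{9}(z_t−z̄)(z_{t+2}−z̄) = 3.6446
Denominator Σ(z_t−z̄)² = 122.5455
r_2 = 3.6446 / 122.5455 = 0.030

0.030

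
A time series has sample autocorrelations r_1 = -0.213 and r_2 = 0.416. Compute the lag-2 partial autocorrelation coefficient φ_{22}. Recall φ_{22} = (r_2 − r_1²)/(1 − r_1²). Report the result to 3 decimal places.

φ_{22} = (r_2 − r_1²) / (1 − r_1²)
r_1² = (-0.213)² = 0.045369
Numerator = 0.416 − 0.0454 = 0.3706; denominator = 1 − 0.0454 = 0.9546
φ_{22} = 0.3706 / 0.9546 = 0.388

0.388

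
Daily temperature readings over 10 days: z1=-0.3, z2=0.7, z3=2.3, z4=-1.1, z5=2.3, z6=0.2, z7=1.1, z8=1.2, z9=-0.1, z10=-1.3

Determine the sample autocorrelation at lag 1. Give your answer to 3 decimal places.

-0.365

Mean z̄ = (-0.3 + 0.7 + 2.3 − 1.1 + 2.3 + 0.2 + 1.1 + 1.2 − 0.1 − 1.3)/10 = 0.5000
Numerator Σ_{t=1}^{9}(z_t−z̄)(z_{t+1}−z̄) = -5.2000
Denominator Σ(z_t−z̄)² = 14.2600
r_1 = -5.2000 / 14.2600 = -0.365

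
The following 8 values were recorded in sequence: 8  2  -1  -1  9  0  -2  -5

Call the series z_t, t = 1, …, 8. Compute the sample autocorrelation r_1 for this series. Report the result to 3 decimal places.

0.034

Mean z̄ = (8 + 2 − 1 − 1 + 9 + 0 − 2 − 5)/8 = 1.2500
Deviations from mean: 6.7500, 0.7500, -2.2500, -2.2500, 7.7500, -1.2500, -3.2500, -6.2500
Σ(z_t−z̄)(z_{t+1}−z̄) = (5.0625) + (-1.6875) + (5.0625) + (-17.4375) + (-9.6875) + (4.0625) + (20.3125) = 5.6875
Denominator Σ(z_t−z̄)² = 167.5000
r_1 = 5.6875 / 167.5000 = 0.034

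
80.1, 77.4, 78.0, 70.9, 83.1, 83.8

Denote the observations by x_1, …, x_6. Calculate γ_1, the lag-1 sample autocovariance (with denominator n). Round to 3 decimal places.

Mean x̄ = (80.1 + 77.4 + 78.0 + 70.9 + 83.1 + 83.8)/6 = 78.8833
Σ_{t=1}^{5}(x_t−x̄)(x_{t+1}−x̄) = -6.3736
γ_1 = -6.3736 / 6 = -1.062

-1.062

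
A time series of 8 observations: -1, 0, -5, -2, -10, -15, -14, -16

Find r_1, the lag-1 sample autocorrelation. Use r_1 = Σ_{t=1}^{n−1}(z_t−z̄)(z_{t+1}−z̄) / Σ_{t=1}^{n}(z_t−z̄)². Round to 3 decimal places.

Mean z̄ = (-1 + 0 − 5 − 2 − 10 − 15 − 14 − 16)/8 = -7.8750
Σ(z_t−z̄)(z_{t+1}−z̄) = (54.1406) + (22.6406) + (16.8906) + (-12.4844) + (15.1406) + (43.6406) + (49.7656) = 189.7344
Denominator Σ(z_t−z̄)² = 310.8750
r_1 = 189.7344 / 310.8750 = 0.610

0.610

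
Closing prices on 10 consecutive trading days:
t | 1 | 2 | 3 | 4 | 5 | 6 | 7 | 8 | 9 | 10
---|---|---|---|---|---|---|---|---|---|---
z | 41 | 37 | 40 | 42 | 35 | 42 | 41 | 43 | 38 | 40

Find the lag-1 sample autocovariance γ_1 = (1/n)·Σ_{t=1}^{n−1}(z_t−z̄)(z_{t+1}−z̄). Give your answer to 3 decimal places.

Mean z̄ = (41 + 37 + 40 + 42 + 35 + 42 + 41 + 43 + 38 + 40)/10 = 39.9000
Σ_{t=1}^{9}(z_t−z̄)(z_{t+1}−z̄) = -24.2100
γ_1 = -24.2100 / 10 = -2.421

-2.421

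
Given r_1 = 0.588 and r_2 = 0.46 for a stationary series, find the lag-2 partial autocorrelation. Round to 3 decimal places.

0.175

φ_{22} = (r_2 − r_1²) / (1 − r_1²)
r_1² = (0.588)² = 0.345744
Numerator = 0.46 − 0.3457 = 0.1143; denominator = 1 − 0.3457 = 0.6543
φ_{22} = 0.1143 / 0.6543 = 0.175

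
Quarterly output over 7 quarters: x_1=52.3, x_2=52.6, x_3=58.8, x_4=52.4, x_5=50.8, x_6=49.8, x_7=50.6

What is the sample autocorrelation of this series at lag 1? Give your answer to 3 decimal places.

0.185

Mean x̄ = (52.3 + 52.6 + 58.8 + 52.4 + 50.8 + 49.8 + 50.6)/7 = 52.4714
Σ(x_t−x̄)(x_{t+1}−x̄) = (-0.0220) + (0.8137) + (-0.4520) + (0.1194) + (4.4651) + (4.9994) = 9.9235
Denominator Σ(x_t−x̄)² = 53.5343
r_1 = 9.9235 / 53.5343 = 0.185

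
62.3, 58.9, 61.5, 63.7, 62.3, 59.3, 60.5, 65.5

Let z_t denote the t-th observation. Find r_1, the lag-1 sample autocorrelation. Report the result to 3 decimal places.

-0.095

Mean z̄ = (62.3 + 58.9 + 61.5 + 63.7 + 62.3 + 59.3 + 60.5 + 65.5)/8 = 61.7500
Σ(z_t−z̄)(z_{t+1}−z̄) = (-1.5675) + (0.7125) + (-0.4875) + (1.0725) + (-1.3475) + (3.0625) + (-4.6875) = -3.2425
Denominator Σ(z_t−z̄)² = 34.2200
r_1 = -3.2425 / 34.2200 = -0.095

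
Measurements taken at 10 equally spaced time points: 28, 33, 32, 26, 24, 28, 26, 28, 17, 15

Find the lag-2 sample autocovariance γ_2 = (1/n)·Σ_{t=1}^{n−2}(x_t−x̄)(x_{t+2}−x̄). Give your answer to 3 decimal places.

Mean x̄ = (28 + 33 + 32 + 26 + 24 + 28 + 26 + 28 + 17 + 15)/10 = 25.7000
Σ_{t=1}^{8}(x_t−x̄)(x_{t+2}−x̄) = -15.7800
γ_2 = -15.7800 / 10 = -1.578

-1.578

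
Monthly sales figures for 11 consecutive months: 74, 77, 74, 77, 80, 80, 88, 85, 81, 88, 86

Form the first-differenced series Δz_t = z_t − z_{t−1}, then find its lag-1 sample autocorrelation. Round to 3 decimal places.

-0.475

First differences Δz: 3, -3, 3, 3, 0, 8, -3, -4, 7, -2
Mean of differences = 1.2000
Numerator Σ(Δz_t−Δz̄)(Δz_{t+1}−Δz̄) = -77.6400
Denominator Σ(Δz_t−Δz̄)² = 163.6000
r_1(Δz) = -77.6400 / 163.6000 = -0.475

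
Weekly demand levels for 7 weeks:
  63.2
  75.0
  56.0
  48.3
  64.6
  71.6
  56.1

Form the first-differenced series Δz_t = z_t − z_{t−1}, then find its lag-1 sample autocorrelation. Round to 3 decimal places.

First differences Δz: 11.8, -19.0, -7.7, 16.3, 7.0, -15.5
Mean of differences = -1.1833
Numerator Σ(Δz_t−Δz̄)(Δz_{t+1}−Δz̄) = -203.2336
Denominator Σ(Δz_t−Δz̄)² = 1106.0683
r_1(Δz) = -203.2336 / 1106.0683 = -0.184

-0.184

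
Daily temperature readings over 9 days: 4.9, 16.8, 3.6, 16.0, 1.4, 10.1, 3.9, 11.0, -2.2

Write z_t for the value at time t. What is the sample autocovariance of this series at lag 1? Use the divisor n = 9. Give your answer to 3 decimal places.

-23.887

Mean z̄ = (4.9 + 16.8 + 3.6 + 16.0 + 1.4 + 10.1 + 3.9 + 11.0 − 2.2)/9 = 7.2778
Σ_{t=1}^{8}(z_t−z̄)(z_{t+1}−z̄) = -214.9805
γ_1 = -214.9805 / 9 = -23.887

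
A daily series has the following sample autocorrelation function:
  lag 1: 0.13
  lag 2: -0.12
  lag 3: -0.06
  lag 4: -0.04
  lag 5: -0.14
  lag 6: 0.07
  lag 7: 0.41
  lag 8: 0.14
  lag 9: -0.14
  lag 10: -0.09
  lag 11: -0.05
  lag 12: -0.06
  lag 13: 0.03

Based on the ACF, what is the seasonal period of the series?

The largest autocorrelation is r_7 = 0.41; the remaining lags stay at or below 0.14.
The dominant spike at lag 7 indicates a seasonal period of 7.

7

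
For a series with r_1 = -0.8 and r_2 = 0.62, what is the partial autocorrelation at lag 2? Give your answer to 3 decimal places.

-0.056

φ_{22} = (r_2 − r_1²) / (1 − r_1²)
r_1² = (-0.8)² = 0.64
Numerator = 0.62 − 0.6400 = -0.0200; denominator = 1 − 0.6400 = 0.3600
φ_{22} = -0.0200 / 0.3600 = -0.056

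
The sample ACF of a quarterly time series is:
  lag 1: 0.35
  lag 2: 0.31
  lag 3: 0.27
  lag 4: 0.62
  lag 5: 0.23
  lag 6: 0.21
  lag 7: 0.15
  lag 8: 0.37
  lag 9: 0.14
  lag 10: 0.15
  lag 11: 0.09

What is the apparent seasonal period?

The largest autocorrelation is r_4 = 0.62, with a weaker echo at lag 8 (0.37); the remaining lags stay at or below 0.35. The elevated value at lag 1 (0.35), dropping to 0.31 at lag 2, reflects decaying short-term dependence rather than seasonality.
The dominant spike at lag 4 indicates a seasonal period of 4.

4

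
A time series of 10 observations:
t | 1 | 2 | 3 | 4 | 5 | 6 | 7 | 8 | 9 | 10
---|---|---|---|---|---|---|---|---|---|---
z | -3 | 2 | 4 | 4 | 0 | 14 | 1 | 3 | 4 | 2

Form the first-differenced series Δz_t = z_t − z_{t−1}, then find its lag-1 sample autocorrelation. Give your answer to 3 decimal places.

First differences Δz: 5, 2, 0, -4, 14, -13, 2, 1, -2
Mean of differences = 0.5556
Numerator Σ(Δz_t−Δz̄)(Δz_{t+1}−Δz̄) = -255.4198
Denominator Σ(Δz_t−Δz̄)² = 416.2222
r_1(Δz) = -255.4198 / 416.2222 = -0.614

-0.614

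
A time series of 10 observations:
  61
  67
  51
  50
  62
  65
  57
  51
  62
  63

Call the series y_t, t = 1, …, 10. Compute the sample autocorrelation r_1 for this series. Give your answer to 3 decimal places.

0.018

Mean ȳ = (61 + 67 + 51 + 50 + 62 + 65 + 57 + 51 + 62 + 63)/10 = 58.9000
Numerator Σ_{t=1}^{9}(y_t−ȳ)(y_{t+1}−ȳ) = 6.2900
Denominator Σ(y_t−ȳ)² = 350.9000
r_1 = 6.2900 / 350.9000 = 0.018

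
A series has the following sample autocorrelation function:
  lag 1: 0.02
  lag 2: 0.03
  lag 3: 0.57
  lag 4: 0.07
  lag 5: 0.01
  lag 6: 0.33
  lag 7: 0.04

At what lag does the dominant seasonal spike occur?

The largest autocorrelation is r_3 = 0.57, with a weaker echo at lag 6 (0.33); the remaining lags stay at or below 0.07.
The dominant spike at lag 3 indicates a seasonal period of 3.

3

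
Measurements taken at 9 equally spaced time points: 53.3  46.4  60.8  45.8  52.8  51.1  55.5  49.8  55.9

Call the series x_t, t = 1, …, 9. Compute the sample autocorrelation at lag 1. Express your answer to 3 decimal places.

-0.748

Mean x̄ = (53.3 + 46.4 + 60.8 + 45.8 + 52.8 + 51.1 + 55.5 + 49.8 + 55.9)/9 = 52.3778
Numerator Σ_{t=1}^{8}(x_t−x̄)(x_{t+1}−x̄) = -135.6927
Denominator Σ(x_t−x̄)² = 181.3956
r_1 = -135.6927 / 181.3956 = -0.748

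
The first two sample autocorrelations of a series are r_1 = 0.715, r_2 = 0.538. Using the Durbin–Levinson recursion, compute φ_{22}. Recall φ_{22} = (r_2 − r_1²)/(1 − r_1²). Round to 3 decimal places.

0.055

φ_{22} = (r_2 − r_1²) / (1 − r_1²)
r_1² = (0.715)² = 0.511225
Numerator = 0.538 − 0.5112 = 0.0268; denominator = 1 − 0.5112 = 0.4888
φ_{22} = 0.0268 / 0.4888 = 0.055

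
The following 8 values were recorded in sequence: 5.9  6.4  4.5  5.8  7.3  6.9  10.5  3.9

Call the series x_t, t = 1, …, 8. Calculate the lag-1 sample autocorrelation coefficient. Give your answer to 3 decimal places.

-0.252

Mean x̄ = (5.9 + 6.4 + 4.5 + 5.8 + 7.3 + 6.9 + 10.5 + 3.9)/8 = 6.4000
Numerator Σ_{t=1}^{7}(x_t−x̄)(x_{t+1}−x̄) = -7.1500
Denominator Σ(x_t−x̄)² = 28.3400
r_1 = -7.1500 / 28.3400 = -0.252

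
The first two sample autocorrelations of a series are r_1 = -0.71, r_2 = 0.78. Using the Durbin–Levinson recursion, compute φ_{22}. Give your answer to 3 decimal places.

0.556

φ_{22} = (r_2 − r_1²) / (1 − r_1²)
r_1² = (-0.71)² = 0.5041
Numerator = 0.78 − 0.5041 = 0.2759; denominator = 1 − 0.5041 = 0.4959
φ_{22} = 0.2759 / 0.4959 = 0.556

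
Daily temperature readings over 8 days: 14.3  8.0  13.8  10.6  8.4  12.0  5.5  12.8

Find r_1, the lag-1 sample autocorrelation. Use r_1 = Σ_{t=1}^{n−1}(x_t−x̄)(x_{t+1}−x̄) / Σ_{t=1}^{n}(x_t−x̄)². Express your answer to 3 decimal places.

Mean x̄ = (14.3 + 8.0 + 13.8 + 10.6 + 8.4 + 12.0 + 5.5 + 12.8)/8 = 10.6750
Σ(x_t−x̄)(x_{t+1}−x̄) = (-9.6969) + (-8.3594) + (-0.2344) + (0.1706) + (-3.0144) + (-6.8569) + (-10.9969) = -38.9881
Denominator Σ(x_t−x̄)² = 68.2950
r_1 = -38.9881 / 68.2950 = -0.571

-0.571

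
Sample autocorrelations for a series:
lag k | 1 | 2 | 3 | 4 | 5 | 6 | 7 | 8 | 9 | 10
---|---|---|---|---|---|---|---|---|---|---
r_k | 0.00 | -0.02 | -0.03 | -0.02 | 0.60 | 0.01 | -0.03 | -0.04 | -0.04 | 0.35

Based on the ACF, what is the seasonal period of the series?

The largest autocorrelation is r_5 = 0.60, with a weaker echo at lag 10 (0.35); the remaining lags stay at or below 0.01.
The dominant spike at lag 5 indicates a seasonal period of 5.

5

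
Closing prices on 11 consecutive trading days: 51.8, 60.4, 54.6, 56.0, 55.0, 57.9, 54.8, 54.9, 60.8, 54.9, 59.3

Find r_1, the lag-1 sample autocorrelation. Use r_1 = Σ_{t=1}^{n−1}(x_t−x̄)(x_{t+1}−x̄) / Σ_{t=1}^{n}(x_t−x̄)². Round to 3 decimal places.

-0.552

Mean x̄ = (51.8 + 60.4 + 54.6 + 56.0 + 55.0 + 57.9 + 54.8 + 54.9 + 60.8 + 54.9 + 59.3)/11 = 56.4000
Numerator Σ_{t=1}^{10}(x_t−x̄)(x_{t+1}−x̄) = -43.9700
Denominator Σ(x_t−x̄)² = 79.6000
r_1 = -43.9700 / 79.6000 = -0.552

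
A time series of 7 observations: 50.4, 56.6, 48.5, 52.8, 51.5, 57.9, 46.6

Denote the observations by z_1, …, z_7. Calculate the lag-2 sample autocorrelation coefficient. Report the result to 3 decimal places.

Mean z̄ = (50.4 + 56.6 + 48.5 + 52.8 + 51.5 + 57.9 + 46.6)/7 = 52.0429
Deviations from mean: -1.6429, 4.5571, -3.5429, 0.7571, -0.5429, 5.8571, -5.4429
Σ(z_t−z̄)(z_{t+2}−z̄) = (5.8204) + (3.4504) + (1.9233) + (4.4347) + (2.9547) = 18.5835
Denominator Σ(z_t−z̄)² = 100.8171
r_2 = 18.5835 / 100.8171 = 0.184

0.184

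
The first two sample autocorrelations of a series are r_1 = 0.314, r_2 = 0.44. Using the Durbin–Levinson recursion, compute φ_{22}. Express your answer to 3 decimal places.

φ_{22} = (r_2 − r_1²) / (1 − r_1²)
r_1² = (0.314)² = 0.098596
Numerator = 0.44 − 0.0986 = 0.3414; denominator = 1 − 0.0986 = 0.9014
φ_{22} = 0.3414 / 0.9014 = 0.379

0.379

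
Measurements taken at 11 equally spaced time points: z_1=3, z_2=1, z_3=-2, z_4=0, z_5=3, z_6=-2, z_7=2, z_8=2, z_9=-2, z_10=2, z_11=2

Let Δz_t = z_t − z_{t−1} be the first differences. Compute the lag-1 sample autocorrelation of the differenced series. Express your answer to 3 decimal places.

First differences Δz: -2, -3, 2, 3, -5, 4, 0, -4, 4, 0
Mean of differences = -0.1000
Numerator Σ(Δz_t−Δz̄)(Δz_{t+1}−Δz̄) = -44.9100
Denominator Σ(Δz_t−Δz̄)² = 98.9000
r_1(Δz) = -44.9100 / 98.9000 = -0.454

-0.454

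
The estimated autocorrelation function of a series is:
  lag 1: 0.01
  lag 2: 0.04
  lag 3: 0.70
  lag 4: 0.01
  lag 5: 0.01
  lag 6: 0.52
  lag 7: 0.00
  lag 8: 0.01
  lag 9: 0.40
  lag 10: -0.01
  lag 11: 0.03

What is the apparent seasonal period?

The largest autocorrelation is r_3 = 0.70, with weaker echoes at lags 6 (0.52) and 9 (0.40); the remaining lags stay at or below 0.04.
The dominant spike at lag 3 indicates a seasonal period of 3.

3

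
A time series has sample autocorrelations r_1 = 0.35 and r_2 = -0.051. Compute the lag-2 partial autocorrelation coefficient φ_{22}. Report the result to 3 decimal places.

φ_{22} = (r_2 − r_1²) / (1 − r_1²)
r_1² = (0.35)² = 0.1225
Numerator = -0.051 − 0.1225 = -0.1735; denominator = 1 − 0.1225 = 0.8775
φ_{22} = -0.1735 / 0.8775 = -0.198

-0.198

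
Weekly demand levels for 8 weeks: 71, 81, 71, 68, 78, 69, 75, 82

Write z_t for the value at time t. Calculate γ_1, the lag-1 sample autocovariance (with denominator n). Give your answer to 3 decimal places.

-8.049

Mean z̄ = (71 + 81 + 71 + 68 + 78 + 69 + 75 + 82)/8 = 74.3750
Deviations: -3.3750, 6.6250, -3.3750, -6.3750, 3.6250, -5.3750, 0.6250, 7.6250
Σ_{t=1}^{7}(z_t−z̄)(z_{t+1}−z̄) = -64.3906
γ_1 = -64.3906 / 8 = -8.049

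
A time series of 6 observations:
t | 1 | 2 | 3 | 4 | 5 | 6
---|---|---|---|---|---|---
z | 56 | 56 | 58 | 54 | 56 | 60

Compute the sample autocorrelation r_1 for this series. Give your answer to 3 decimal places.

-0.208

Mean z̄ = (56 + 56 + 58 + 54 + 56 + 60)/6 = 56.6667
Deviations from mean: -0.6667, -0.6667, 1.3333, -2.6667, -0.6667, 3.3333
Σ(z_t−z̄)(z_{t+1}−z̄) = (0.4444) + (-0.8889) + (-3.5556) + (1.7778) + (-2.2222) = -4.4444
Denominator Σ(z_t−z̄)² = 21.3333
r_1 = -4.4444 / 21.3333 = -0.208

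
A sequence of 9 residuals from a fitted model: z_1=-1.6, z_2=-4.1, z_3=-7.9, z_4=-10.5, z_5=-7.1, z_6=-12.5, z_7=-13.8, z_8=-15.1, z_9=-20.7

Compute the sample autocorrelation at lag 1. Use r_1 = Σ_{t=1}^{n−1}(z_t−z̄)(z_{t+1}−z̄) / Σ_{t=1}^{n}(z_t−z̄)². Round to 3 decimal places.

Mean z̄ = (-1.6 − 4.1 − 7.9 − 10.5 − 7.1 − 12.5 − 13.8 − 15.1 − 20.7)/9 = -10.3667
Numerator Σ_{t=1}^{8}(z_t−z̄)(z_{t+1}−z̄) = 135.1489
Denominator Σ(z_t−z̄)² = 278.4200
r_1 = 135.1489 / 278.4200 = 0.485

0.485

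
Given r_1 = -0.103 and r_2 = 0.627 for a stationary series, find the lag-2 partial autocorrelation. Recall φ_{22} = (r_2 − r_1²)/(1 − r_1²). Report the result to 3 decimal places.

0.623

φ_{22} = (r_2 − r_1²) / (1 − r_1²)
r_1² = (-0.103)² = 0.010609
Numerator = 0.627 − 0.0106 = 0.6164; denominator = 1 − 0.0106 = 0.9894
φ_{22} = 0.6164 / 0.9894 = 0.623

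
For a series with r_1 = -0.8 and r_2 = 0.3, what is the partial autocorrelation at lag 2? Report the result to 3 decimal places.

-0.944

φ_{22} = (r_2 − r_1²) / (1 − r_1²)
r_1² = (-0.8)² = 0.64
Numerator = 0.3 − 0.6400 = -0.3400; denominator = 1 − 0.6400 = 0.3600
φ_{22} = -0.3400 / 0.3600 = -0.944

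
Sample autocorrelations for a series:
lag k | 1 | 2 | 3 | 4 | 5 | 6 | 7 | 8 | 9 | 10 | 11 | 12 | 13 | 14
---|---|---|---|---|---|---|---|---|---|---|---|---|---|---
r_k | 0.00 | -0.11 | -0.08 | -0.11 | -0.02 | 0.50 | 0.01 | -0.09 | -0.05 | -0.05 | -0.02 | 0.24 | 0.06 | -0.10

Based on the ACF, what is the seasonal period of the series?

The largest autocorrelation is r_6 = 0.50, with a weaker echo at lag 12 (0.24); the remaining lags stay at or below 0.06.
The dominant spike at lag 6 indicates a seasonal period of 6.

6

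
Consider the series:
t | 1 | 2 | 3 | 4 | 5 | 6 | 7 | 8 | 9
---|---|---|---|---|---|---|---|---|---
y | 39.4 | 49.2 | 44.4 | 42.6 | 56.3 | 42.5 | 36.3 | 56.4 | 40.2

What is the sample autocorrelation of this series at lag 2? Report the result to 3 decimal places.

-0.220

Mean ȳ = (39.4 + 49.2 + 44.4 + 42.6 + 56.3 + 42.5 + 36.3 + 56.4 + 40.2)/9 = 45.2556
Numerator Σ_{t=1}^{7}(y_t−ȳ)(y_{t+2}−ȳ) = -91.9395
Denominator Σ(y_t−ȳ)² = 417.1622
r_2 = -91.9395 / 417.1622 = -0.220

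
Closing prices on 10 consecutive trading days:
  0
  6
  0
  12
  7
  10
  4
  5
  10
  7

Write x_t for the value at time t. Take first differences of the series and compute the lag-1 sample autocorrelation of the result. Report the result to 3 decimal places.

-0.699

First differences Δx: 6, -6, 12, -5, 3, -6, 1, 5, -3
Mean of differences = 0.7778
Numerator Σ(Δx_t−Δx̄)(Δx_{t+1}−Δx̄) = -220.7160
Denominator Σ(Δx_t−Δx̄)² = 315.5556
r_1(Δx) = -220.7160 / 315.5556 = -0.699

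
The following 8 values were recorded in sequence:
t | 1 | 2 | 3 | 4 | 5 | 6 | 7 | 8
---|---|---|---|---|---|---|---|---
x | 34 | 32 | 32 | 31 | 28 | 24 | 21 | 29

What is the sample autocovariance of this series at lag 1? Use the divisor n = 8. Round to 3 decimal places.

9.029

Mean x̄ = (34 + 32 + 32 + 31 + 28 + 24 + 21 + 29)/8 = 28.8750
Σ_{t=1}^{7}(x_t−x̄)(x_{t+1}−x̄) = 72.2344
γ_1 = 72.2344 / 8 = 9.029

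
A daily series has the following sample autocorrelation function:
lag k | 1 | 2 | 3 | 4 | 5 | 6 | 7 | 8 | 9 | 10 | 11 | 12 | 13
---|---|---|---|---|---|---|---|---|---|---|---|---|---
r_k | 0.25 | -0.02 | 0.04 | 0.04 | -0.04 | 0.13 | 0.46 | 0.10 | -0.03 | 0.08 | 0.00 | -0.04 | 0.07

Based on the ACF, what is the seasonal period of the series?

7

The largest autocorrelation is r_7 = 0.46; the remaining lags stay at or below 0.25.
The dominant spike at lag 7 indicates a seasonal period of 7.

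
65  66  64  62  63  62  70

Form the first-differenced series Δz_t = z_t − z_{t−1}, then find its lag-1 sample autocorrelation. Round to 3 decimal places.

First differences Δz: 1, -2, -2, 1, -1, 8
Mean of differences = 0.8333
Numerator Σ(Δz_t−Δz̄)(Δz_{t+1}−Δz̄) = -6.3611
Denominator Σ(Δz_t−Δz̄)² = 70.8333
r_1(Δz) = -6.3611 / 70.8333 = -0.090

-0.090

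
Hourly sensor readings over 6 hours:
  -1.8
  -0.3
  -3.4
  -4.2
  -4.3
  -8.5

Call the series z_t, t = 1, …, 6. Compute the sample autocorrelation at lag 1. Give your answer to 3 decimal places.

0.273

Mean z̄ = (-1.8 − 0.3 − 3.4 − 4.2 − 4.3 − 8.5)/6 = -3.7500
Deviations from mean: 1.9500, 3.4500, 0.3500, -0.4500, -0.5500, -4.7500
Σ(z_t−z̄)(z_{t+1}−z̄) = (6.7275) + (1.2075) + (-0.1575) + (0.2475) + (2.6125) = 10.6375
Denominator Σ(z_t−z̄)² = 38.8950
r_1 = 10.6375 / 38.8950 = 0.273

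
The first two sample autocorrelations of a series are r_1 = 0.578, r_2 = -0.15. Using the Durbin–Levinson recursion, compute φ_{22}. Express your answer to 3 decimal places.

-0.727

φ_{22} = (r_2 − r_1²) / (1 − r_1²)
r_1² = (0.578)² = 0.334084
Numerator = -0.15 − 0.3341 = -0.4841; denominator = 1 − 0.3341 = 0.6659
φ_{22} = -0.4841 / 0.6659 = -0.727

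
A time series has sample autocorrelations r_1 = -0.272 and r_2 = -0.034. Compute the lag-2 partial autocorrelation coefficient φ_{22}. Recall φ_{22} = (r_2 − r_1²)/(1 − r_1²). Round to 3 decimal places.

φ_{22} = (r_2 − r_1²) / (1 − r_1²)
r_1² = (-0.272)² = 0.073984
Numerator = -0.034 − 0.0740 = -0.1080; denominator = 1 − 0.0740 = 0.9260
φ_{22} = -0.1080 / 0.9260 = -0.117

-0.117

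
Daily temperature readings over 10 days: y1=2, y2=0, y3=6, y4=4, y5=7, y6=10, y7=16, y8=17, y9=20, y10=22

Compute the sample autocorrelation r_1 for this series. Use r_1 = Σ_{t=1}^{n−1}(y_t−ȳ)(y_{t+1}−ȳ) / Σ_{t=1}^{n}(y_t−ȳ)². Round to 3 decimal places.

Mean ȳ = (2 + 0 + 6 + 4 + 7 + 10 + 16 + 17 + 20 + 22)/10 = 10.4000
Numerator Σ_{t=1}^{9}(y_t−ȳ)(y_{t+1}−ȳ) = 393.8400
Denominator Σ(y_t−ȳ)² = 552.4000
r_1 = 393.8400 / 552.4000 = 0.713

0.713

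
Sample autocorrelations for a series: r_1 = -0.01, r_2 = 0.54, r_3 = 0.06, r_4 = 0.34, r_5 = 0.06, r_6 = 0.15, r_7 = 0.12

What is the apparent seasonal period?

The largest autocorrelation is r_2 = 0.54, with weaker echoes at lags 4 (0.34) and 6 (0.15); the remaining lags stay at or below 0.12.
The dominant spike at lag 2 indicates a seasonal period of 2.

2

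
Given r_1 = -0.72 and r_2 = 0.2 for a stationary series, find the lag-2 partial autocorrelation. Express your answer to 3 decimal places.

-0.661

φ_{22} = (r_2 − r_1²) / (1 − r_1²)
r_1² = (-0.72)² = 0.5184
Numerator = 0.2 − 0.5184 = -0.3184; denominator = 1 − 0.5184 = 0.4816
φ_{22} = -0.3184 / 0.4816 = -0.661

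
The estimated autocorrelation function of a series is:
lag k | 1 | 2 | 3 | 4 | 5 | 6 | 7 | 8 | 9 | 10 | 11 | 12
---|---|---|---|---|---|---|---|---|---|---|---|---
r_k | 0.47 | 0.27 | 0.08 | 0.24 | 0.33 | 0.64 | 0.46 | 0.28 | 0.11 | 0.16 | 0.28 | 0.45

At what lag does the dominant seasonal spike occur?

The largest autocorrelation is r_6 = 0.64; the remaining lags stay at or below 0.47. The elevated value at lag 1 (0.47), dropping to 0.27 at lag 2, reflects decaying short-term dependence rather than seasonality.
The dominant spike at lag 6 indicates a seasonal period of 6.

6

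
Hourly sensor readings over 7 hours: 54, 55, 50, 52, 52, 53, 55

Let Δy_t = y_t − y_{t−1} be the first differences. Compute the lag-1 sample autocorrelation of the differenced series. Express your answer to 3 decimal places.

First differences Δy: 1, -5, 2, 0, 1, 2
Mean of differences = 0.1667
Numerator Σ(Δy_t−Δȳ)(Δy_{t+1}−Δȳ) = -12.6944
Denominator Σ(Δy_t−Δȳ)² = 34.8333
r_1(Δy) = -12.6944 / 34.8333 = -0.364

-0.364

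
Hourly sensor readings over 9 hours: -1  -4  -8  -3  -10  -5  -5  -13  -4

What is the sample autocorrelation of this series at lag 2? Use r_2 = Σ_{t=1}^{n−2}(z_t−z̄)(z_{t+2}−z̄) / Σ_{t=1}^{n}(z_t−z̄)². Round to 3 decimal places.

-0.017

Mean z̄ = (-1 − 4 − 8 − 3 − 10 − 5 − 5 − 13 − 4)/9 = -5.8889
Numerator Σ_{t=1}^{7}(z_t−z̄)(z_{t+2}−z̄) = -1.9136
Denominator Σ(z_t−z̄)² = 112.8889
r_2 = -1.9136 / 112.8889 = -0.017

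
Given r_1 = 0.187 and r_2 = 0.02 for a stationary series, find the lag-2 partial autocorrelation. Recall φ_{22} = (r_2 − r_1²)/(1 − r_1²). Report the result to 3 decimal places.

-0.016

φ_{22} = (r_2 − r_1²) / (1 − r_1²)
r_1² = (0.187)² = 0.034969
Numerator = 0.02 − 0.0350 = -0.0150; denominator = 1 − 0.0350 = 0.9650
φ_{22} = -0.0150 / 0.9650 = -0.016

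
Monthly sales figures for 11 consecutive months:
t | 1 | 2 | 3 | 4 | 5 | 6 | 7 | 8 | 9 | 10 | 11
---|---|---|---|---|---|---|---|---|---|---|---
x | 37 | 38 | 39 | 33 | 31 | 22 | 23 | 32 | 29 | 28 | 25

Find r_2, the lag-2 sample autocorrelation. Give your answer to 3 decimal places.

Mean x̄ = (37 + 38 + 39 + 33 + 31 + 22 + 23 + 32 + 29 + 28 + 25)/11 = 30.6364
Numerator Σ_{t=1}^{9}(x_t−x̄)(x_{t+2}−x̄) = 56.8264
Denominator Σ(x_t−x̄)² = 346.5455
r_2 = 56.8264 / 346.5455 = 0.164

0.164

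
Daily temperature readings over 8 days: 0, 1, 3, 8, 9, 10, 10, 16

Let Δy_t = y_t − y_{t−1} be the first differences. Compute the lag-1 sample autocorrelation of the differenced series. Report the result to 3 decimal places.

First differences Δy: 1, 2, 5, 1, 1, 0, 6
Mean of differences = 2.2857
Numerator Σ(Δy_t−Δȳ)(Δy_{t+1}−Δȳ) = -7.7959
Denominator Σ(Δy_t−Δȳ)² = 31.4286
r_1(Δy) = -7.7959 / 31.4286 = -0.248

-0.248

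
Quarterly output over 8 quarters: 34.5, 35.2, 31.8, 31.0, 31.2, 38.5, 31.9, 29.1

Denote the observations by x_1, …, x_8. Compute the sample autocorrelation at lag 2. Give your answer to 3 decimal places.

Mean x̄ = (34.5 + 35.2 + 31.8 + 31.0 + 31.2 + 38.5 + 31.9 + 29.1)/8 = 32.9000
Σ(x_t−x̄)(x_{t+2}−x̄) = (-1.7600) + (-4.3700) + (1.8700) + (-10.6400) + (1.7000) + (-21.2800) = -34.4800
Denominator Σ(x_t−x̄)² = 62.3600
r_2 = -34.4800 / 62.3600 = -0.553

-0.553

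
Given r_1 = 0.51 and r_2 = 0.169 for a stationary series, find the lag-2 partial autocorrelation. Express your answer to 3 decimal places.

-0.123

φ_{22} = (r_2 − r_1²) / (1 − r_1²)
r_1² = (0.51)² = 0.2601
Numerator = 0.169 − 0.2601 = -0.0911; denominator = 1 − 0.2601 = 0.7399
φ_{22} = -0.0911 / 0.7399 = -0.123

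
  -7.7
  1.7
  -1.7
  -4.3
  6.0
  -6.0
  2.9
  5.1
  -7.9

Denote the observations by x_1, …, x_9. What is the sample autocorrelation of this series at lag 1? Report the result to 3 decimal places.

-0.466

Mean x̄ = (-7.7 + 1.7 − 1.7 − 4.3 + 6.0 − 6.0 + 2.9 + 5.1 − 7.9)/9 = -1.3222
Numerator Σ_{t=1}^{8}(x_t−x̄)(x_{t+1}−x̄) = -110.2260
Denominator Σ(x_t−x̄)² = 236.6556
r_1 = -110.2260 / 236.6556 = -0.466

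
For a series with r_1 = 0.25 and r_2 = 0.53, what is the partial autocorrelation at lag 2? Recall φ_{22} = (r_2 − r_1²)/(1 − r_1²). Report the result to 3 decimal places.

φ_{22} = (r_2 − r_1²) / (1 − r_1²)
r_1² = (0.25)² = 0.0625
Numerator = 0.53 − 0.0625 = 0.4675; denominator = 1 − 0.0625 = 0.9375
φ_{22} = 0.4675 / 0.9375 = 0.499

0.499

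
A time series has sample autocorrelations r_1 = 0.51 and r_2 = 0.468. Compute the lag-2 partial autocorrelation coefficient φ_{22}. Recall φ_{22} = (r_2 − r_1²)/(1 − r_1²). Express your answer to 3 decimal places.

0.281

φ_{22} = (r_2 − r_1²) / (1 − r_1²)
r_1² = (0.51)² = 0.2601
Numerator = 0.468 − 0.2601 = 0.2079; denominator = 1 − 0.2601 = 0.7399
φ_{22} = 0.2079 / 0.7399 = 0.281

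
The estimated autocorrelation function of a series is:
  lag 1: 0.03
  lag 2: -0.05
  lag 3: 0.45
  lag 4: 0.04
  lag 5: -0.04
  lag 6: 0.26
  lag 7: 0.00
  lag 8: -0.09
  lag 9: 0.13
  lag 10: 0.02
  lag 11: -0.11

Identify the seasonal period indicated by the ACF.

The largest autocorrelation is r_3 = 0.45, with a weaker echo at lag 6 (0.26); the remaining lags stay at or below 0.13.
The dominant spike at lag 3 indicates a seasonal period of 3.

3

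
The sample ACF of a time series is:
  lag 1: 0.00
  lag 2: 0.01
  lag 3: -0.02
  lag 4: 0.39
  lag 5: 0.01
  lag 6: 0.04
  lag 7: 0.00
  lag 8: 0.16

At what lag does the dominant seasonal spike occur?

The largest autocorrelation is r_4 = 0.39, with a weaker echo at lag 8 (0.16); the remaining lags stay at or below 0.04.
The dominant spike at lag 4 indicates a seasonal period of 4.

4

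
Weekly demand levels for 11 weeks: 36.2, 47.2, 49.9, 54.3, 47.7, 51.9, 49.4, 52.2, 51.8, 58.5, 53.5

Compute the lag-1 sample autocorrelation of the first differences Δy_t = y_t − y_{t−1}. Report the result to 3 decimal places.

-0.352

First differences Δy: 11.0, 2.7, 4.4, -6.6, 4.2, -2.5, 2.8, -0.4, 6.7, -5.0
Mean of differences = 1.7300
Numerator Σ(Δy_t−Δȳ)(Δy_{t+1}−Δȳ) = -92.5219
Denominator Σ(Δy_t−Δȳ)² = 263.0610
r_1(Δy) = -92.5219 / 263.0610 = -0.352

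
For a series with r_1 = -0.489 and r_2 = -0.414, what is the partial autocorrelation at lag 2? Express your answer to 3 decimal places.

φ_{22} = (r_2 − r_1²) / (1 − r_1²)
r_1² = (-0.489)² = 0.239121
Numerator = -0.414 − 0.2391 = -0.6531; denominator = 1 − 0.2391 = 0.7609
φ_{22} = -0.6531 / 0.7609 = -0.858

-0.858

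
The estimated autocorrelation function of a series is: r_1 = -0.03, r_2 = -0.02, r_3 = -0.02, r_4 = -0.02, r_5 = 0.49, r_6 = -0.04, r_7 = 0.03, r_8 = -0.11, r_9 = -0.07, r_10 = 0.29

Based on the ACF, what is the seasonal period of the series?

5

The largest autocorrelation is r_5 = 0.49, with a weaker echo at lag 10 (0.29); the remaining lags stay at or below 0.03.
The dominant spike at lag 5 indicates a seasonal period of 5.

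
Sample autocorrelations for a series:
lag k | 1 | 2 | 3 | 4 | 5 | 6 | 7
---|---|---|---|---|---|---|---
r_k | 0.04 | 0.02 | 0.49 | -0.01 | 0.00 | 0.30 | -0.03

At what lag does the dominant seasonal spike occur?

3

The largest autocorrelation is r_3 = 0.49, with a weaker echo at lag 6 (0.30); the remaining lags stay at or below 0.04.
The dominant spike at lag 3 indicates a seasonal period of 3.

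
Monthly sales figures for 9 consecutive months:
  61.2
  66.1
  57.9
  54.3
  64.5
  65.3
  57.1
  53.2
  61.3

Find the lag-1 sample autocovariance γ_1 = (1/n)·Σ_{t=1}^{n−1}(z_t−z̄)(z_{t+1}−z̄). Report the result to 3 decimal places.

0.038

Mean z̄ = (61.2 + 66.1 + 57.9 + 54.3 + 64.5 + 65.3 + 57.1 + 53.2 + 61.3)/9 = 60.1000
Σ_{t=1}^{8}(z_t−z̄)(z_{t+1}−z̄) = 0.3400
γ_1 = 0.3400 / 9 = 0.038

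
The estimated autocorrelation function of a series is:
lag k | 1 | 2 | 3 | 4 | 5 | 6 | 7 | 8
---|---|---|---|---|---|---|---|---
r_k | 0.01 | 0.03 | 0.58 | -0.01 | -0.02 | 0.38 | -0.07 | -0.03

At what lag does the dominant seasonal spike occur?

The largest autocorrelation is r_3 = 0.58, with a weaker echo at lag 6 (0.38); the remaining lags stay at or below 0.03.
The dominant spike at lag 3 indicates a seasonal period of 3.

3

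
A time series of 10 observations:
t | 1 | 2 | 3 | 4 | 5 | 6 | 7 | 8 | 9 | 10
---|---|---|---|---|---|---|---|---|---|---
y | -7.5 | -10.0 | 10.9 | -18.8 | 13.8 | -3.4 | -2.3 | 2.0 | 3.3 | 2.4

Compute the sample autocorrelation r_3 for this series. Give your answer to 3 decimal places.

Mean ȳ = (-7.5 − 10.0 + 10.9 − 18.8 + 13.8 − 3.4 − 2.3 + 2.0 + 3.3 + 2.4)/10 = -0.9600
Σ(y_t−ȳ)(y_{t+3}−ȳ) = (116.6736) + (-133.4304) + (-28.9384) + (23.9056) + (43.6896) + (-10.3944) + (-4.5024) = 7.0032
Denominator Σ(y_t−ȳ)² = 847.2240
r_3 = 7.0032 / 847.2240 = 0.008

0.008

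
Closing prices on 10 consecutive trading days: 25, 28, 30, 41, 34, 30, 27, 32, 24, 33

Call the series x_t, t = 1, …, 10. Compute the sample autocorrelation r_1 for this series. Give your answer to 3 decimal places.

0.069

Mean x̄ = (25 + 28 + 30 + 41 + 34 + 30 + 27 + 32 + 24 + 33)/10 = 30.4000
Numerator Σ_{t=1}^{9}(x_t−x̄)(x_{t+1}−x̄) = 15.4400
Denominator Σ(x_t−x̄)² = 222.4000
r_1 = 15.4400 / 222.4000 = 0.069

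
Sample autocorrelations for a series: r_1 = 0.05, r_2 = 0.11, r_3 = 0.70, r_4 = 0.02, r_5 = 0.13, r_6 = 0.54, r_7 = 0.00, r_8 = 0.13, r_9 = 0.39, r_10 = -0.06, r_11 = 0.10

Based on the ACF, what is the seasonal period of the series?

3

The largest autocorrelation is r_3 = 0.70, with weaker echoes at lags 6 (0.54) and 9 (0.39); the remaining lags stay at or below 0.13.
The dominant spike at lag 3 indicates a seasonal period of 3.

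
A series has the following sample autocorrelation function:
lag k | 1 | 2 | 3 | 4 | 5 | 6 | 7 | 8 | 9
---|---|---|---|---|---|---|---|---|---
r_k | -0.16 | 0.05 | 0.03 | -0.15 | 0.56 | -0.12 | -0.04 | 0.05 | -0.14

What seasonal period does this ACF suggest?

The largest autocorrelation is r_5 = 0.56; the remaining lags stay at or below 0.05.
The dominant spike at lag 5 indicates a seasonal period of 5.

5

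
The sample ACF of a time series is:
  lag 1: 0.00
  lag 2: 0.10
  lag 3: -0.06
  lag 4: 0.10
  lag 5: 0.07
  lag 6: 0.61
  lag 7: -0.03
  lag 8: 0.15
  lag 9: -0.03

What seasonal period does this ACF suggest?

The largest autocorrelation is r_6 = 0.61; the remaining lags stay at or below 0.15.
The dominant spike at lag 6 indicates a seasonal period of 6.

6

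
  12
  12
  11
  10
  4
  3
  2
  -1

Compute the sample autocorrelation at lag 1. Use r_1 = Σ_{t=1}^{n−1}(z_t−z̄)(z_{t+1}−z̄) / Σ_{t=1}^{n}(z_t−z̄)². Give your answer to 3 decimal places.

Mean z̄ = (12 + 12 + 11 + 10 + 4 + 3 + 2 − 1)/8 = 6.6250
Deviations from mean: 5.3750, 5.3750, 4.3750, 3.3750, -2.6250, -3.6250, -4.6250, -7.6250
Σ(z_t−z̄)(z_{t+1}−z̄) = (28.8906) + (23.5156) + (14.7656) + (-8.8594) + (9.5156) + (16.7656) + (35.2656) = 119.8594
Denominator Σ(z_t−z̄)² = 187.8750
r_1 = 119.8594 / 187.8750 = 0.638

0.638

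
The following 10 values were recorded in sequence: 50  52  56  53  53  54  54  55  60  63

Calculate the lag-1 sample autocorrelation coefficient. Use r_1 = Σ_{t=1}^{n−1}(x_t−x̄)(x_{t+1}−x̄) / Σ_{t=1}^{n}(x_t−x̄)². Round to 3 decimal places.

Mean x̄ = (50 + 52 + 56 + 53 + 53 + 54 + 54 + 55 + 60 + 63)/10 = 55.0000
Numerator Σ_{t=1}^{9}(x_t−x̄)(x_{t+1}−x̄) = 57.0000
Denominator Σ(x_t−x̄)² = 134.0000
r_1 = 57.0000 / 134.0000 = 0.425

0.425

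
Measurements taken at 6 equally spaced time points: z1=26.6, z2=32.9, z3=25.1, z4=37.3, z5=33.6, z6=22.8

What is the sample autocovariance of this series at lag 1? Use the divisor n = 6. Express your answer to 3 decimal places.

Mean z̄ = (26.6 + 32.9 + 25.1 + 37.3 + 33.6 + 22.8)/6 = 29.7167
Deviations: -3.1167, 3.1833, -4.6167, 7.5833, 3.8833, -6.9167
Σ_{t=1}^{5}(z_t−z̄)(z_{t+1}−z̄) = -57.0386
γ_1 = -57.0386 / 6 = -9.506

-9.506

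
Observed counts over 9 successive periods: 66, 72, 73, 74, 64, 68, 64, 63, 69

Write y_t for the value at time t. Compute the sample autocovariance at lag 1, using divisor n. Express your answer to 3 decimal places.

3.641

Mean ȳ = (66 + 72 + 73 + 74 + 64 + 68 + 64 + 63 + 69)/9 = 68.1111
Σ_{t=1}^{8}(y_t−ȳ)(y_{t+1}−ȳ) = 32.7654
γ_1 = 32.7654 / 9 = 3.641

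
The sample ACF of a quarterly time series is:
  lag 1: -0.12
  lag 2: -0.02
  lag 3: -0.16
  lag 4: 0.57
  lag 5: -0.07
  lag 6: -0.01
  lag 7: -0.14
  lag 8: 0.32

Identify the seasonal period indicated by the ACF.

The largest autocorrelation is r_4 = 0.57, with a weaker echo at lag 8 (0.32); the remaining lags stay at or below -0.01.
The dominant spike at lag 4 indicates a seasonal period of 4.

4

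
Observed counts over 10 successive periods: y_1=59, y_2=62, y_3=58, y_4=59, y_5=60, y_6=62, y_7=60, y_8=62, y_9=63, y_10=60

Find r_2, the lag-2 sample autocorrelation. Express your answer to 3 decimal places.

Mean ȳ = (59 + 62 + 58 + 59 + 60 + 62 + 60 + 62 + 63 + 60)/10 = 60.5000
Numerator Σ_{t=1}^{8}(y_t−ȳ)(y_{t+2}−ȳ) = 1.0000
Denominator Σ(y_t−ȳ)² = 24.5000
r_2 = 1.0000 / 24.5000 = 0.041

0.041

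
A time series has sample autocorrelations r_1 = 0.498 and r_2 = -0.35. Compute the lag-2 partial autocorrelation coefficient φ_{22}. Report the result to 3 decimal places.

φ_{22} = (r_2 − r_1²) / (1 − r_1²)
r_1² = (0.498)² = 0.248004
Numerator = -0.35 − 0.2480 = -0.5980; denominator = 1 − 0.2480 = 0.7520
φ_{22} = -0.5980 / 0.7520 = -0.795

-0.795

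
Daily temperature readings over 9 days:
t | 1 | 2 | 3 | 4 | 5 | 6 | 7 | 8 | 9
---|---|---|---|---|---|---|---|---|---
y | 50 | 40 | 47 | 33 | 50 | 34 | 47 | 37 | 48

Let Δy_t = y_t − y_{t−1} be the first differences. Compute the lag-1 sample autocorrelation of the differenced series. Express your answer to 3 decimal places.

First differences Δy: -10, 7, -14, 17, -16, 13, -10, 11
Mean of differences = -0.2500
Numerator Σ(Δy_t−Δȳ)(Δy_{t+1}−Δȳ) = -1126.8125
Denominator Σ(Δy_t−Δȳ)² = 1279.5000
r_1(Δy) = -1126.8125 / 1279.5000 = -0.881

-0.881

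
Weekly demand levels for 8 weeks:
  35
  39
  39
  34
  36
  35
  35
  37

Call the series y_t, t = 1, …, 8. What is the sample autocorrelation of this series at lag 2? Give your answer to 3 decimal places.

-0.319

Mean ȳ = (35 + 39 + 39 + 34 + 36 + 35 + 35 + 37)/8 = 36.2500
Deviations from mean: -1.2500, 2.7500, 2.7500, -2.2500, -0.2500, -1.2500, -1.2500, 0.7500
Numerator Σ_{t=1}^{6}(y_t−ȳ)(y_{t+2}−ȳ) = -8.1250
Denominator Σ(y_t−ȳ)² = 25.5000
r_2 = -8.1250 / 25.5000 = -0.319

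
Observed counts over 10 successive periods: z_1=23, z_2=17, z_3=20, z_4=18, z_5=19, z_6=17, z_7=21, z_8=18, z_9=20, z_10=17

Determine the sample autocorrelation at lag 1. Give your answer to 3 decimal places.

-0.556

Mean z̄ = (23 + 17 + 20 + 18 + 19 + 17 + 21 + 18 + 20 + 17)/10 = 19.0000
Numerator Σ_{t=1}^{9}(z_t−z̄)(z_{t+1}−z̄) = -20.0000
Denominator Σ(z_t−z̄)² = 36.0000
r_1 = -20.0000 / 36.0000 = -0.556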